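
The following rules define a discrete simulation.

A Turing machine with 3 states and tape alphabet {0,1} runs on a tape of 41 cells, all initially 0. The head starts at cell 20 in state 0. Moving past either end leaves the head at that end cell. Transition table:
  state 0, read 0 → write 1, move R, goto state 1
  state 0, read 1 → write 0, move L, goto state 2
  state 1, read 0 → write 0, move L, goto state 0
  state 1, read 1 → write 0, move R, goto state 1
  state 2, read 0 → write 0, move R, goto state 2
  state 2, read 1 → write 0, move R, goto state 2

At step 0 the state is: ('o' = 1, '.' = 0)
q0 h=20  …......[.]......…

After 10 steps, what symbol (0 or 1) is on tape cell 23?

0

t=0: q0 h=20  …......[.]......…
t=1: q1 h=21  ….....o[.]......…
t=2: q0 h=20  …......[o]......…
t=3: q2 h=19  …......[.]......…
t=4: q2 h=20  …......[.]......…
t=5: q2 h=21  …......[.]......…
t=6: q2 h=22  …......[.]......…
t=7: q2 h=23  …......[.]......…
t=8: q2 h=24  …......[.]......…
t=9: q2 h=25  …......[.]......…
t=10: q2 h=26  …......[.]......…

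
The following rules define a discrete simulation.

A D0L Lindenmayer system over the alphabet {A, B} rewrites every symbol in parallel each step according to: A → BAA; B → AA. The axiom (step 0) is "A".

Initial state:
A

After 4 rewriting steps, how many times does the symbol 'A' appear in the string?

44

step 0: A
step 1: BAA
step 2: AABAABAA
step 3: BAABAAAABAABAAAABAABAA
step 4: AABAABAAAABAABAABAABAAAABAABAAAABAABAABAABAAAABAABAAAABAABAA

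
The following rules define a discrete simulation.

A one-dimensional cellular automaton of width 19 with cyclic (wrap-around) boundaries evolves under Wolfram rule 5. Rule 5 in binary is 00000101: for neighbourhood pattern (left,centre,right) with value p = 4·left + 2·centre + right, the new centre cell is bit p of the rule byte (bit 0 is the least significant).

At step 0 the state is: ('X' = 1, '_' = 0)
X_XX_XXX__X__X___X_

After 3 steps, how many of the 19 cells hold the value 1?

5

t=0: X_XX_XXX__X__X___X_
t=1: X_________X__X_X_X_
t=2: X_XXXXXXX_X__X_X_X_
t=3: X_________X__X_X_X_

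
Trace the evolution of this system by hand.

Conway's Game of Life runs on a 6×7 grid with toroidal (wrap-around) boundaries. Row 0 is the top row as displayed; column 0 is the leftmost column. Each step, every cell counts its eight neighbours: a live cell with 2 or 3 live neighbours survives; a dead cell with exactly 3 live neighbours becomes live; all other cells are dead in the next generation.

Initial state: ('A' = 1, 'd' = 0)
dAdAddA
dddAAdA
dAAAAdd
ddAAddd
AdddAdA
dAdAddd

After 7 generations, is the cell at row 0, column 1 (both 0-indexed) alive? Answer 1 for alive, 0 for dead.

1

k=0  dAdAddA
dddAAdA
dAAAAdd
ddAAddd
AdddAdA
dAdAddd
k=1  dddAdAd
dAddddd
dAdddAd
AddddAd
AAddAdd
dAdAAAA
k=2  AddAdAA
ddAdAdd
AAddddA
AdddAAd
dAAAddd
dAdAddA
k=3  AAdAdAA
ddAAAdd
AAdAAdA
dddAAAd
dAdAdAA
dAdAdAA
k=4  dAddddd
ddddddd
AAddddA
dAddddd
dddAddd
dAdAddd
k=5  ddAdddd
dAddddd
AAddddd
dAAdddd
ddddddd
ddddddd
k=6  ddddddd
AAAdddd
Adddddd
AAAdddd
ddddddd
ddddddd
k=7  dAddddd
AAddddd
ddddddA
AAddddd
dAddddd
ddddddd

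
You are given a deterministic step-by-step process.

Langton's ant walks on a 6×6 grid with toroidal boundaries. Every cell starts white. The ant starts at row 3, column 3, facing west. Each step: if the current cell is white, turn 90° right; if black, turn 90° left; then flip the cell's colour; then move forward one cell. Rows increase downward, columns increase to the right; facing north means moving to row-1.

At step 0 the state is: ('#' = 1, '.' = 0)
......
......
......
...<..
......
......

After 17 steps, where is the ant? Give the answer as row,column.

k=0  ......
......
......
...<..
......
......
k=1  ......
......
...^..
...#..
......
......
k=2  ......
......
...#>.
...#..
......
......
k=3  ......
......
...##.
...#v.
......
......
k=4  ......
......
...##.
...<#.
......
......
k=5  ......
......
...##.
....#.
...v..
......
k=6  ......
......
...##.
....#.
..<#..
......
k=7  ......
......
...##.
..^.#.
..##..
......
k=8  ......
......
...##.
..#>#.
..##..
......
k=9  ......
......
...##.
..###.
..#v..
......
k=10  ......
......
...##.
..###.
..#.>.
......
k=11  ......
......
...##.
..###.
..#.#.
....v.
k=12  ......
......
...##.
..###.
..#.#.
...<#.
k=13  ......
......
...##.
..###.
..#^#.
...##.
k=14  ......
......
...##.
..###.
..##>.
...##.
k=15  ......
......
...##.
..##^.
..##..
...##.
k=16  ......
......
...##.
..#<..
..##..
...##.
k=17  ......
......
...##.
..#...
..#v..
...##.

4,3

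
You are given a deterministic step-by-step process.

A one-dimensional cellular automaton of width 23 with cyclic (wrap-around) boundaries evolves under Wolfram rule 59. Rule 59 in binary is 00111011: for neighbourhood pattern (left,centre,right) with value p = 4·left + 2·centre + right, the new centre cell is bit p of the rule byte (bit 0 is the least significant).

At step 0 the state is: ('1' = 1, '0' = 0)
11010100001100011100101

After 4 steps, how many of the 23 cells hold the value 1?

12

t=0: 11010100001100011100101
t=1: 00101011111011110011011
t=2: 11010110000110001110110
t=3: 10101101111101111001101
t=4: 01011011000011000111011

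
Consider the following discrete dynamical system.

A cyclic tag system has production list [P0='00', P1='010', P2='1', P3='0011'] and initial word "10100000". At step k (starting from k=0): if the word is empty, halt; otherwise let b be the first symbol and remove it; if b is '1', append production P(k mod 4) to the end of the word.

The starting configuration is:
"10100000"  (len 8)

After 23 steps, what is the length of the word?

6

k=0  "10100000"  (len 8)
k=1  "010000000"  (len 9)
k=2  "10000000"  (len 8)
k=3  "00000001"  (len 8)
k=4  "0000001"  (len 7)
k=5  "000001"  (len 6)
k=6  "00001"  (len 5)
k=7  "0001"  (len 4)
k=8  "001"  (len 3)
k=9  "01"  (len 2)
k=10  "1"  (len 1)
k=11  "1"  (len 1)
k=12  "0011"  (len 4)
k=13  "011"  (len 3)
k=14  "11"  (len 2)
k=15  "11"  (len 2)
k=16  "10011"  (len 5)
k=17  "001100"  (len 6)
k=18  "01100"  (len 5)
k=19  "1100"  (len 4)
k=20  "1000011"  (len 7)
k=21  "00001100"  (len 8)
k=22  "0001100"  (len 7)
k=23  "001100"  (len 6)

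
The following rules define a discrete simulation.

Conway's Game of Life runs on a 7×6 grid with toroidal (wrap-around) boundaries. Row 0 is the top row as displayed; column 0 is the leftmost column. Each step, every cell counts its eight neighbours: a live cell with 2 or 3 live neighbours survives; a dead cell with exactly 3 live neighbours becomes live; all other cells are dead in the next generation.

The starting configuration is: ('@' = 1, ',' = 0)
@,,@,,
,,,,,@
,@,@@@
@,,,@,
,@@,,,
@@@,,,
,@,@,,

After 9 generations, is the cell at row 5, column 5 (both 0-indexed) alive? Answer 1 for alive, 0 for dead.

k=0  @,,@,,
,,,,,@
,@,@@@
@,,,@,
,@@,,,
@@@,,,
,@,@,,
k=1  @,@,@,
,,@@,@
,,,@,,
@,,,@,
,,@@,@
@,,@,,
,,,@,,
k=2  ,@@,@@
,@@,,@
,,@@,@
,,@,@@
@@@@,@
,,,@,,
,@@@@@
k=3  ,,,,,,
,,,,,@
,,,,,@
,,,,,,
@@,,,@
,,,,,,
,@,,,@
k=4  @,,,,,
,,,,,,
,,,,,,
,,,,,@
@,,,,,
,@,,,@
,,,,,,
k=5  ,,,,,,
,,,,,,
,,,,,,
,,,,,,
@,,,,@
@,,,,,
@,,,,,
k=6  ,,,,,,
,,,,,,
,,,,,,
,,,,,,
@,,,,@
@@,,,,
,,,,,,
k=7  ,,,,,,
,,,,,,
,,,,,,
,,,,,,
@@,,,@
@@,,,@
,,,,,,
k=8  ,,,,,,
,,,,,,
,,,,,,
@,,,,,
,@,,,@
,@,,,@
@,,,,,
k=9  ,,,,,,
,,,,,,
,,,,,,
@,,,,,
,@,,,@
,@,,,@
@,,,,,

1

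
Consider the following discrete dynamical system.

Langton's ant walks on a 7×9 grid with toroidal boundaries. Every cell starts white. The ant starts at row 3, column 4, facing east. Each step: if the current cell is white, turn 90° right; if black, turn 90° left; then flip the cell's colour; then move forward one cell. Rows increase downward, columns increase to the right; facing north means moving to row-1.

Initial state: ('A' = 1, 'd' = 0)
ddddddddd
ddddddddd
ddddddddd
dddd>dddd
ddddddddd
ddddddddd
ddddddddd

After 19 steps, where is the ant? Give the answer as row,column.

1,3

0) ddddddddd
ddddddddd
ddddddddd
dddd>dddd
ddddddddd
ddddddddd
ddddddddd
1) ddddddddd
ddddddddd
ddddddddd
ddddAdddd
ddddvdddd
ddddddddd
ddddddddd
2) ddddddddd
ddddddddd
ddddddddd
ddddAdddd
ddd<Adddd
ddddddddd
ddddddddd
3) ddddddddd
ddddddddd
ddddddddd
ddd^Adddd
dddAAdddd
ddddddddd
ddddddddd
4) ddddddddd
ddddddddd
ddddddddd
dddA>dddd
dddAAdddd
ddddddddd
ddddddddd
5) ddddddddd
ddddddddd
dddd^dddd
dddAddddd
dddAAdddd
ddddddddd
ddddddddd
6) ddddddddd
ddddddddd
ddddA>ddd
dddAddddd
dddAAdddd
ddddddddd
ddddddddd
7) ddddddddd
ddddddddd
ddddAAddd
dddAdvddd
dddAAdddd
ddddddddd
ddddddddd
8) ddddddddd
ddddddddd
ddddAAddd
dddA<Addd
dddAAdddd
ddddddddd
ddddddddd
9) ddddddddd
ddddddddd
dddd^Addd
dddAAAddd
dddAAdddd
ddddddddd
ddddddddd
10) ddddddddd
ddddddddd
ddd<dAddd
dddAAAddd
dddAAdddd
ddddddddd
ddddddddd
11) ddddddddd
ddd^ddddd
dddAdAddd
dddAAAddd
dddAAdddd
ddddddddd
ddddddddd
12) ddddddddd
dddA>dddd
dddAdAddd
dddAAAddd
dddAAdddd
ddddddddd
ddddddddd
13) ddddddddd
dddAAdddd
dddAvAddd
dddAAAddd
dddAAdddd
ddddddddd
ddddddddd
14) ddddddddd
dddAAdddd
ddd<AAddd
dddAAAddd
dddAAdddd
ddddddddd
ddddddddd
15) ddddddddd
dddAAdddd
ddddAAddd
dddvAAddd
dddAAdddd
ddddddddd
ddddddddd
16) ddddddddd
dddAAdddd
ddddAAddd
dddd>Addd
dddAAdddd
ddddddddd
ddddddddd
17) ddddddddd
dddAAdddd
dddd^Addd
dddddAddd
dddAAdddd
ddddddddd
ddddddddd
18) ddddddddd
dddAAdddd
ddd<dAddd
dddddAddd
dddAAdddd
ddddddddd
ddddddddd
19) ddddddddd
ddd^Adddd
dddAdAddd
dddddAddd
dddAAdddd
ddddddddd
ddddddddd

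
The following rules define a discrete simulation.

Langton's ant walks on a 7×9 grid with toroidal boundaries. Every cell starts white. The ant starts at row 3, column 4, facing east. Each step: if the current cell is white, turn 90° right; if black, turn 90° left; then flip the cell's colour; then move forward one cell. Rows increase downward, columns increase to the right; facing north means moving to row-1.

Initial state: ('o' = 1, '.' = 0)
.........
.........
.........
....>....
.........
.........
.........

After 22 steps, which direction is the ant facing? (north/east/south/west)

[0] .........
.........
.........
....>....
.........
.........
.........
[1] .........
.........
.........
....o....
....v....
.........
.........
[2] .........
.........
.........
....o....
...<o....
.........
.........
[3] .........
.........
.........
...^o....
...oo....
.........
.........
[4] .........
.........
.........
...o>....
...oo....
.........
.........
[5] .........
.........
....^....
...o.....
...oo....
.........
.........
[6] .........
.........
....o>...
...o.....
...oo....
.........
.........
[7] .........
.........
....oo...
...o.v...
...oo....
.........
.........
[8] .........
.........
....oo...
...o<o...
...oo....
.........
.........
[9] .........
.........
....^o...
...ooo...
...oo....
.........
.........
[10] .........
.........
...<.o...
...ooo...
...oo....
.........
.........
[11] .........
...^.....
...o.o...
...ooo...
...oo....
.........
.........
[12] .........
...o>....
...o.o...
...ooo...
...oo....
.........
.........
[13] .........
...oo....
...ovo...
...ooo...
...oo....
.........
.........
[14] .........
...oo....
...<oo...
...ooo...
...oo....
.........
.........
[15] .........
...oo....
....oo...
...voo...
...oo....
.........
.........
[16] .........
...oo....
....oo...
....>o...
...oo....
.........
.........
[17] .........
...oo....
....^o...
.....o...
...oo....
.........
.........
[18] .........
...oo....
...<.o...
.....o...
...oo....
.........
.........
[19] .........
...^o....
...o.o...
.....o...
...oo....
.........
.........
[20] .........
..<.o....
...o.o...
.....o...
...oo....
.........
.........
[21] ..^......
..o.o....
...o.o...
.....o...
...oo....
.........
.........
[22] ..o>.....
..o.o....
...o.o...
.....o...
...oo....
.........
.........

east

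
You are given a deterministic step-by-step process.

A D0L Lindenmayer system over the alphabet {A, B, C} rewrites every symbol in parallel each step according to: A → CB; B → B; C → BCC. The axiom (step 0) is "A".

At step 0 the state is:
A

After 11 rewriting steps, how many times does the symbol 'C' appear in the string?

1024

0) A
1) CB
2) BCCB
3) BBCCBCCB
4) BBBCCBCCBBCCBCCB
5) BBBBCCBCCBBCCBCCBBBCCBCCBBCCBCCB
6) BBBBBCCBCCBBCCBCCBBBCCBCCBBCCBCCBBBBCCBCCBBCCBCCBBBCCBCCBBCCBCCB
7) BBBBBBCCBCCBBCCBCCBBBCCBCCBBCCBCCBBBBCCBCCBBCCBCCBBBCCBCCB…CBCCBBCCBCCBBBCCBCCBBCCBCCBBBBCCBCCBBCCBCCBBBCCBCCBBCCBCCB  (len 128)
8) BBBBBBBCCBCCBBCCBCCBBBCCBCCBBCCBCCBBBBCCBCCBBCCBCCBBBCCBCC…CBCCBBCCBCCBBBCCBCCBBCCBCCBBBBCCBCCBBCCBCCBBBCCBCCBBCCBCCB  (len 256)
9) BBBBBBBBCCBCCBBCCBCCBBBCCBCCBBCCBCCBBBBCCBCCBBCCBCCBBBCCBC…CBCCBBCCBCCBBBCCBCCBBCCBCCBBBBCCBCCBBCCBCCBBBCCBCCBBCCBCCB  (len 512)
10) BBBBBBBBBCCBCCBBCCBCCBBBCCBCCBBCCBCCBBBBCCBCCBBCCBCCBBBCCB…CBCCBBCCBCCBBBCCBCCBBCCBCCBBBBCCBCCBBCCBCCBBBCCBCCBBCCBCCB  (len 1024)
11) BBBBBBBBBBCCBCCBBCCBCCBBBCCBCCBBCCBCCBBBBCCBCCBBCCBCCBBBCC…CBCCBBCCBCCBBBCCBCCBBCCBCCBBBBCCBCCBBCCBCCBBBCCBCCBBCCBCCB  (len 2048)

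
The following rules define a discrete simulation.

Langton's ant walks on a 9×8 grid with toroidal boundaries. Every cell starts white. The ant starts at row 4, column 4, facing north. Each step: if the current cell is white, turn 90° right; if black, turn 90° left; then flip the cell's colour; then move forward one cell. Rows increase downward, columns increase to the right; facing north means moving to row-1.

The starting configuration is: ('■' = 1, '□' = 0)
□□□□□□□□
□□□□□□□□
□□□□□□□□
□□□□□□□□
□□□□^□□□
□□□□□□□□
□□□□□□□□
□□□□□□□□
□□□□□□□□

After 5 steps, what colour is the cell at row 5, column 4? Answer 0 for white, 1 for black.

step 0: □□□□□□□□
□□□□□□□□
□□□□□□□□
□□□□□□□□
□□□□^□□□
□□□□□□□□
□□□□□□□□
□□□□□□□□
□□□□□□□□
step 1: □□□□□□□□
□□□□□□□□
□□□□□□□□
□□□□□□□□
□□□□■>□□
□□□□□□□□
□□□□□□□□
□□□□□□□□
□□□□□□□□
step 2: □□□□□□□□
□□□□□□□□
□□□□□□□□
□□□□□□□□
□□□□■■□□
□□□□□v□□
□□□□□□□□
□□□□□□□□
□□□□□□□□
step 3: □□□□□□□□
□□□□□□□□
□□□□□□□□
□□□□□□□□
□□□□■■□□
□□□□<■□□
□□□□□□□□
□□□□□□□□
□□□□□□□□
step 4: □□□□□□□□
□□□□□□□□
□□□□□□□□
□□□□□□□□
□□□□^■□□
□□□□■■□□
□□□□□□□□
□□□□□□□□
□□□□□□□□
step 5: □□□□□□□□
□□□□□□□□
□□□□□□□□
□□□□□□□□
□□□<□■□□
□□□□■■□□
□□□□□□□□
□□□□□□□□
□□□□□□□□

1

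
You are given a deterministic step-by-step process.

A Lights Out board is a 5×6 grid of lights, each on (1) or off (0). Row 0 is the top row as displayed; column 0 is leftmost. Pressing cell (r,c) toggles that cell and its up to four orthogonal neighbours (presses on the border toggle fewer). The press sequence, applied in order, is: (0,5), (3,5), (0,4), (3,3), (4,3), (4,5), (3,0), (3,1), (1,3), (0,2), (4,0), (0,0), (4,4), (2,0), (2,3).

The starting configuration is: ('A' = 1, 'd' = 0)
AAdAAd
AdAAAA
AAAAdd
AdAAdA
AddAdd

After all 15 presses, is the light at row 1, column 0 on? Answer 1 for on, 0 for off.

1

gen 0: AAdAAd
AdAAAA
AAAAdd
AdAAdA
AddAdd
gen 1: AAdAdA
AdAAAd
AAAAdd
AdAAdA
AddAdd
gen 2: AAdAdA
AdAAAd
AAAAdA
AdAAAd
AddAdA
gen 3: AAddAd
AdAAdd
AAAAdA
AdAAAd
AddAdA
gen 4: AAddAd
AdAAdd
AAAddA
Addddd
AddddA
gen 5: AAddAd
AdAAdd
AAAddA
AddAdd
AdAAAA
gen 6: AAddAd
AdAAdd
AAAddA
AddAdA
AdAAdd
gen 7: AAddAd
AdAAdd
dAAddA
dAdAdA
ddAAdd
gen 8: AAddAd
AdAAdd
ddAddA
AdAAdA
dAAAdd
gen 9: AAdAAd
AdddAd
ddAAdA
AdAAdA
dAAAdd
gen 10: AdAdAd
AdAdAd
ddAAdA
AdAAdA
dAAAdd
gen 11: AdAdAd
AdAdAd
ddAAdA
ddAAdA
AdAAdd
gen 12: dAAdAd
ddAdAd
ddAAdA
ddAAdA
AdAAdd
gen 13: dAAdAd
ddAdAd
ddAAdA
ddAAAA
AdAdAA
gen 14: dAAdAd
AdAdAd
AAAAdA
AdAAAA
AdAdAA
gen 15: dAAdAd
AdAAAd
AAddAA
AdAdAA
AdAdAA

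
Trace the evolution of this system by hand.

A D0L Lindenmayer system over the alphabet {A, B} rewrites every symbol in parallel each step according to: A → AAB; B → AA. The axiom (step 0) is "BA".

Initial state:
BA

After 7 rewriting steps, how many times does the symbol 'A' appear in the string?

1552

k=0  BA
k=1  AAAAB
k=2  AABAABAABAABAA
k=3  AABAABAAAABAABAAAABAABAAAABAABAAAABAAB
k=4  AABAABAAAABAABAAAABAABAABAABAAAABAABAAAABAABAABAABAAAABAABAAAABAABAABAABAAAABAABAAAABAABAABAABAAAABAABAA
k=5  AABAABAAAABAABAAAABAABAABAABAAAABAABAAAABAABAABAABAAAABAAB…BAABAAAABAABAAAABAABAAAABAABAAAABAABAABAABAAAABAABAAAABAAB  (len 284)
k=6  AABAABAAAABAABAAAABAABAABAABAAAABAABAAAABAABAABAABAAAABAAB…BAABAAAABAABAAAABAABAABAABAAAABAABAAAABAABAABAABAAAABAABAA  (len 776)
k=7  AABAABAAAABAABAAAABAABAABAABAAAABAABAAAABAABAABAABAAAABAAB…BAABAAAABAABAAAABAABAAAABAABAAAABAABAABAABAAAABAABAAAABAAB  (len 2120)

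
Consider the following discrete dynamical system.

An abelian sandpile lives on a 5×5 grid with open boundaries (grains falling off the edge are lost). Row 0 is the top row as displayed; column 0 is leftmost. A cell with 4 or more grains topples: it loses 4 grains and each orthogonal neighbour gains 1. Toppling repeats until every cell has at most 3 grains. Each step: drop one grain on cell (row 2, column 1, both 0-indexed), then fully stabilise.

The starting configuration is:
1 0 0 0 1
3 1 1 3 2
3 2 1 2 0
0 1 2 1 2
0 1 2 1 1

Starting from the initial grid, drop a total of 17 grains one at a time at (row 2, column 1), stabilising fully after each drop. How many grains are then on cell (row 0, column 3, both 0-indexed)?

1

step 0: 1 0 0 0 1
3 1 1 3 2
3 2 1 2 0
0 1 2 1 2
0 1 2 1 1
step 1: 1 0 0 0 1
3 1 1 3 2
3 3 1 2 0
0 1 2 1 2
0 1 2 1 1
step 2: 2 0 0 0 1
0 3 1 3 2
1 1 2 2 0
1 2 2 1 2
0 1 2 1 1
step 3: 2 0 0 0 1
0 3 1 3 2
1 2 2 2 0
1 2 2 1 2
0 1 2 1 1
step 4: 2 0 0 0 1
0 3 1 3 2
1 3 2 2 0
1 2 2 1 2
0 1 2 1 1
step 5: 2 1 0 0 1
1 0 2 3 2
2 1 3 2 0
1 3 2 1 2
0 1 2 1 1
step 6: 2 1 0 0 1
1 0 2 3 2
2 2 3 2 0
1 3 2 1 2
0 1 2 1 1
step 7: 2 1 0 0 1
1 0 2 3 2
2 3 3 2 0
1 3 2 1 2
0 1 2 1 1
step 8: 2 1 0 0 1
1 1 3 3 2
3 2 1 3 0
2 1 0 2 2
0 2 3 1 1
step 9: 2 1 0 0 1
1 1 3 3 2
3 3 1 3 0
2 1 0 2 2
0 2 3 1 1
step 10: 2 1 0 0 1
2 2 3 3 2
0 1 2 3 0
3 2 0 2 2
0 2 3 1 1
step 11: 2 1 0 0 1
2 2 3 3 2
0 2 2 3 0
3 2 0 2 2
0 2 3 1 1
step 12: 2 1 0 0 1
2 2 3 3 2
0 3 2 3 0
3 2 0 2 2
0 2 3 1 1
step 13: 2 1 0 0 1
2 3 3 3 2
1 0 3 3 0
3 3 0 2 2
0 2 3 1 1
step 14: 2 1 0 0 1
2 3 3 3 2
1 1 3 3 0
3 3 0 2 2
0 2 3 1 1
step 15: 2 1 0 0 1
2 3 3 3 2
1 2 3 3 0
3 3 0 2 2
0 2 3 1 1
step 16: 2 1 0 0 1
2 3 3 3 2
1 3 3 3 0
3 3 0 2 2
0 2 3 1 1
step 17: 2 2 1 1 1
3 1 2 1 3
3 3 2 1 1
0 1 2 3 2
1 3 3 1 1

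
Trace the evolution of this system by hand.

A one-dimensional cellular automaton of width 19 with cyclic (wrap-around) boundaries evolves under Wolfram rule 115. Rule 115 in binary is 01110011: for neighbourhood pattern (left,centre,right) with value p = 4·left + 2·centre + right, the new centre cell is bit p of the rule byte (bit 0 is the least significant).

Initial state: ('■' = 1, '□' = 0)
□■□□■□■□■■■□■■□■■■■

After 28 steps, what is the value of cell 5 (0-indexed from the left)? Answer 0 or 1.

[0] □■□□■□■□■■■□■■□■■■■
[1] ■□■■□■□■□□■■□■■□□□■
[2] ■■□■■□■□■■□■■□■■■■□
[3] □■■□■■□■□■■□■■□□□■■
[4] ■□■■□■■□■□■■□■■■■□■
[5] ■■□■■□■■□■□■■□□□■■□
[6] □■■□■■□■■□■□■■■■□■■
[7] ■□■■□■■□■■□■□□□■■□■
[8] ■■□■■□■■□■■□■■■□■■□
[9] □■■□■■□■■□■■□□■■□■■
[10] ■□■■□■■□■■□■■■□■■□■
[11] ■■□■■□■■□■■□□■■□■■□
[12] □■■□■■□■■□■■■□■■□■■
[13] ■□■■□■■□■■□□■■□■■□■
[14] ■■□■■□■■□■■■□■■□■■□
[15] □■■□■■□■■□□■■□■■□■■
[16] ■□■■□■■□■■■□■■□■■□■
[17] ■■□■■□■■□□■■□■■□■■□
[18] □■■□■■□■■■□■■□■■□■■
[19] ■□■■□■■□□■■□■■□■■□■
[20] ■■□■■□■■■□■■□■■□■■□
[21] □■■□■■□□■■□■■□■■□■■
[22] ■□■■□■■■□■■□■■□■■□■
[23] ■■□■■□□■■□■■□■■□■■□
[24] □■■□■■■□■■□■■□■■□■■
[25] ■□■■□□■■□■■□■■□■■□■
[26] ■■□■■■□■■□■■□■■□■■□
[27] □■■□□■■□■■□■■□■■□■■
[28] ■□■■■□■■□■■□■■□■■□■

0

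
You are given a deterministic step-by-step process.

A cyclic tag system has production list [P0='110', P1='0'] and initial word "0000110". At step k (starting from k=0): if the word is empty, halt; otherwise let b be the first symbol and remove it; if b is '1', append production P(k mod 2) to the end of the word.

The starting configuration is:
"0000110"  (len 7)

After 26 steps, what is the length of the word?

0) "0000110"  (len 7)
1) "000110"  (len 6)
2) "00110"  (len 5)
3) "0110"  (len 4)
4) "110"  (len 3)
5) "10110"  (len 5)
6) "01100"  (len 5)
7) "1100"  (len 4)
8) "1000"  (len 4)
9) "000110"  (len 6)
10) "00110"  (len 5)
11) "0110"  (len 4)
12) "110"  (len 3)
13) "10110"  (len 5)
14) "01100"  (len 5)
15) "1100"  (len 4)
16) "1000"  (len 4)
17) "000110"  (len 6)
18) "00110"  (len 5)
19) "0110"  (len 4)
20) "110"  (len 3)
21) "10110"  (len 5)
22) "01100"  (len 5)
23) "1100"  (len 4)
24) "1000"  (len 4)
25) "000110"  (len 6)
26) "00110"  (len 5)

5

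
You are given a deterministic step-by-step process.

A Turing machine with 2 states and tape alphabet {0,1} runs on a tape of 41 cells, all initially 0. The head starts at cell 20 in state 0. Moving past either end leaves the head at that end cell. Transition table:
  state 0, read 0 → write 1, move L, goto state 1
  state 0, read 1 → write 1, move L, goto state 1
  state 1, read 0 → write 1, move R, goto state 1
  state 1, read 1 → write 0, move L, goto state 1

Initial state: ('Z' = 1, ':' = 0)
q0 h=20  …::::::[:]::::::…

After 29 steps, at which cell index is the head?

38

[0] q0 h=20  …::::::[:]::::::…
[1] q1 h=19  …::::::[:]Z:::::…
[2] q1 h=20  …:::::Z[Z]::::::…
[3] q1 h=19  …::::::[Z]::::::…
[4] q1 h=18  …::::::[:]::::::…
[5] q1 h=19  …:::::Z[:]::::::…
[6] q1 h=20  …::::ZZ[:]::::::…
[7] q1 h=21  …:::ZZZ[:]::::::…
[8] q1 h=22  …::ZZZZ[:]::::::…
[9] q1 h=23  …:ZZZZZ[:]::::::…
[10] q1 h=24  …ZZZZZZ[:]::::::…
[11] q1 h=25  …ZZZZZZ[:]::::::…
[12] q1 h=26  …ZZZZZZ[:]::::::…
[13] q1 h=27  …ZZZZZZ[:]::::::…
[14] q1 h=28  …ZZZZZZ[:]::::::…
[15] q1 h=29  …ZZZZZZ[:]::::::…
[16] q1 h=30  …ZZZZZZ[:]::::::…
[17] q1 h=31  …ZZZZZZ[:]::::::…
[18] q1 h=32  …ZZZZZZ[:]::::::…
[19] q1 h=33  …ZZZZZZ[:]::::::…
[20] q1 h=34  …ZZZZZZ[:]::::::|
[21] q1 h=35  …ZZZZZZ[:]:::::|
[22] q1 h=36  …ZZZZZZ[:]::::|
[23] q1 h=37  …ZZZZZZ[:]:::|
[24] q1 h=38  …ZZZZZZ[:]::|
[25] q1 h=39  …ZZZZZZ[:]:|
[26] q1 h=40  …ZZZZZZ[:]|
[27] q1 h=40  …ZZZZZZ[Z]|
[28] q1 h=39  …ZZZZZZ[Z]:|
[29] q1 h=38  …ZZZZZZ[Z]::|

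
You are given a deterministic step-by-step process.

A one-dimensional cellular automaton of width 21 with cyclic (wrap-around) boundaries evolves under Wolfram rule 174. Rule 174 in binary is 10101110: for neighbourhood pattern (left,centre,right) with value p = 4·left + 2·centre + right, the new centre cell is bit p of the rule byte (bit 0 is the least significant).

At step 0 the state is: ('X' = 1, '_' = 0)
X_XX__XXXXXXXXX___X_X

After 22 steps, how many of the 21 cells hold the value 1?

step 0: X_XX__XXXXXXXXX___X_X
step 1: _XX__XXXXXXXXX___XXXX
step 2: XX__XXXXXXXXX___XXXX_
step 3: X__XXXXXXXXX___XXXX_X
step 4: __XXXXXXXXX___XXXX_XX
step 5: _XXXXXXXXX___XXXX_XX_
step 6: XXXXXXXXX___XXXX_XX__
step 7: XXXXXXXX___XXXX_XX__X
step 8: XXXXXXX___XXXX_XX__XX
step 9: XXXXXX___XXXX_XX__XXX
step 10: XXXXX___XXXX_XX__XXXX
step 11: XXXX___XXXX_XX__XXXXX
step 12: XXX___XXXX_XX__XXXXXX
step 13: XX___XXXX_XX__XXXXXXX
step 14: X___XXXX_XX__XXXXXXXX
step 15: ___XXXX_XX__XXXXXXXXX
step 16: __XXXX_XX__XXXXXXXXX_
step 17: _XXXX_XX__XXXXXXXXX__
step 18: XXXX_XX__XXXXXXXXX___
step 19: XXX_XX__XXXXXXXXX___X
step 20: XX_XX__XXXXXXXXX___XX
step 21: X_XX__XXXXXXXXX___XXX
step 22: _XX__XXXXXXXXX___XXXX

15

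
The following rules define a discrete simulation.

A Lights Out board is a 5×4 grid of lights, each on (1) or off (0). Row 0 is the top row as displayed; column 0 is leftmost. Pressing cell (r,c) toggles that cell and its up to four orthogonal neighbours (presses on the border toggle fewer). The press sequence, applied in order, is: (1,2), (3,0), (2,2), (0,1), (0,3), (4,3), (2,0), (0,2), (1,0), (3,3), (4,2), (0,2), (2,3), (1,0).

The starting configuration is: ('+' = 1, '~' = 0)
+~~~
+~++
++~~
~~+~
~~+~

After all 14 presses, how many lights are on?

14

gen 0: +~~~
+~++
++~~
~~+~
~~+~
gen 1: +~+~
++~~
+++~
~~+~
~~+~
gen 2: +~+~
++~~
~++~
+++~
+~+~
gen 3: +~+~
+++~
~~~+
++~~
+~+~
gen 4: ~+~~
+~+~
~~~+
++~~
+~+~
gen 5: ~+++
+~++
~~~+
++~~
+~+~
gen 6: ~+++
+~++
~~~+
++~+
+~~+
gen 7: ~+++
~~++
++~+
~+~+
+~~+
gen 8: ~~~~
~~~+
++~+
~+~+
+~~+
gen 9: +~~~
++~+
~+~+
~+~+
+~~+
gen 10: +~~~
++~+
~+~~
~++~
+~~~
gen 11: +~~~
++~+
~+~~
~+~~
++++
gen 12: ++++
++++
~+~~
~+~~
++++
gen 13: ++++
+++~
~+++
~+~+
++++
gen 14: ~+++
~~+~
++++
~+~+
++++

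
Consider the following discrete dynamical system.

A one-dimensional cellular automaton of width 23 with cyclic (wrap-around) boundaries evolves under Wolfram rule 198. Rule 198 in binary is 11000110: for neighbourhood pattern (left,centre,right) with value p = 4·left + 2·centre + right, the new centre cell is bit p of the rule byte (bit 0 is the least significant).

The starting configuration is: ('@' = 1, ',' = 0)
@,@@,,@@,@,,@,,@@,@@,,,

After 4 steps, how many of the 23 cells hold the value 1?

12

k=0  @,@@,,@@,@,,@,,@@,@@,,,
k=1  @,,@,@,@,@,@@,@,@,,@,,@
k=2  @,@@,@,@,@,,@,@,@,@@,@,
k=3  @,,@,@,@,@,@@,@,@,,@,@,
k=4  @,@@,@,@,@,,@,@,@,@@,@,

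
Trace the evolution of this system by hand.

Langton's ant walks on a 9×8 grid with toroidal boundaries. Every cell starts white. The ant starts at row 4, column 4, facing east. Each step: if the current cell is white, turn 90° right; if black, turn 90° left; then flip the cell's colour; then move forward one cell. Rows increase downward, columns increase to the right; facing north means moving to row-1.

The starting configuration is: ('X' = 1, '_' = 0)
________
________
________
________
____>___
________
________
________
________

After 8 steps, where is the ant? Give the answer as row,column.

4,4

k=0  ________
________
________
________
____>___
________
________
________
________
k=1  ________
________
________
________
____X___
____v___
________
________
________
k=2  ________
________
________
________
____X___
___<X___
________
________
________
k=3  ________
________
________
________
___^X___
___XX___
________
________
________
k=4  ________
________
________
________
___X>___
___XX___
________
________
________
k=5  ________
________
________
____^___
___X____
___XX___
________
________
________
k=6  ________
________
________
____X>__
___X____
___XX___
________
________
________
k=7  ________
________
________
____XX__
___X_v__
___XX___
________
________
________
k=8  ________
________
________
____XX__
___X<X__
___XX___
________
________
________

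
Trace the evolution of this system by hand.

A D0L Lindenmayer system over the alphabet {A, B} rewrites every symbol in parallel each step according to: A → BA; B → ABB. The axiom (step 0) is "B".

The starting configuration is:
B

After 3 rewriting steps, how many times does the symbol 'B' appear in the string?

13

t=0: B
t=1: ABB
t=2: BAABBABB
t=3: ABBBABAABBABBBAABBABB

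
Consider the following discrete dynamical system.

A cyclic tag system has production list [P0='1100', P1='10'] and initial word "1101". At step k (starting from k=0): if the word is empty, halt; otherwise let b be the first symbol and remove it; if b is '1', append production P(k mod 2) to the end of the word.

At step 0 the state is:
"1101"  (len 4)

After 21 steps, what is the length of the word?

21

[0] "1101"  (len 4)
[1] "1011100"  (len 7)
[2] "01110010"  (len 8)
[3] "1110010"  (len 7)
[4] "11001010"  (len 8)
[5] "10010101100"  (len 11)
[6] "001010110010"  (len 12)
[7] "01010110010"  (len 11)
[8] "1010110010"  (len 10)
[9] "0101100101100"  (len 13)
[10] "101100101100"  (len 12)
[11] "011001011001100"  (len 15)
[12] "11001011001100"  (len 14)
[13] "10010110011001100"  (len 17)
[14] "001011001100110010"  (len 18)
[15] "01011001100110010"  (len 17)
[16] "1011001100110010"  (len 16)
[17] "0110011001100101100"  (len 19)
[18] "110011001100101100"  (len 18)
[19] "100110011001011001100"  (len 21)
[20] "0011001100101100110010"  (len 22)
[21] "011001100101100110010"  (len 21)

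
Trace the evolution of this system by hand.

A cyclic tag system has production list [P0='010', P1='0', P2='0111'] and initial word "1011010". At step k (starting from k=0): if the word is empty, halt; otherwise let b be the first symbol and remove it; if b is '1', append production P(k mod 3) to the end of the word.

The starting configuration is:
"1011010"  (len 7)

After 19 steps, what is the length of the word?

20

t=0: "1011010"  (len 7)
t=1: "011010010"  (len 9)
t=2: "11010010"  (len 8)
t=3: "10100100111"  (len 11)
t=4: "0100100111010"  (len 13)
t=5: "100100111010"  (len 12)
t=6: "001001110100111"  (len 15)
t=7: "01001110100111"  (len 14)
t=8: "1001110100111"  (len 13)
t=9: "0011101001110111"  (len 16)
t=10: "011101001110111"  (len 15)
t=11: "11101001110111"  (len 14)
t=12: "11010011101110111"  (len 17)
t=13: "1010011101110111010"  (len 19)
t=14: "0100111011101110100"  (len 19)
t=15: "100111011101110100"  (len 18)
t=16: "00111011101110100010"  (len 20)
t=17: "0111011101110100010"  (len 19)
t=18: "111011101110100010"  (len 18)
t=19: "11011101110100010010"  (len 20)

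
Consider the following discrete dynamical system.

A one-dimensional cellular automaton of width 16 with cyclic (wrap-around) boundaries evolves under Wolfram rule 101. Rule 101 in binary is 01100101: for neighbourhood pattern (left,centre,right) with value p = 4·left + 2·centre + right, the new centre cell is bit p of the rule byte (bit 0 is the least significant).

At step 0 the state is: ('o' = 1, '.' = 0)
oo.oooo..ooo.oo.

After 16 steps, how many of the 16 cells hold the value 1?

10

[0] oo.oooo..ooo.oo.
[1] .oo...o....oo.oo
[2] o.o.o.o.oo..oo.o
[3] oooooooo.o...oo.
[4] .......ooo.o..oo
[5] .ooooo...ooo...o
[6] o....o.o...o.o.o
[7] o.oo.ooo.o.oooo.
[8] oo.oo..oooo...oo
[9] .oo.o.....o.o...
[10] ..ooo.ooo.ooo.oo
[11] ....oo..oo..oo.o
[12] .oo..o...o...ooo
[13] o.o..o.o.o.o...o
[14] ooo..ooooooo.o..
[15] ..o........ooo..
[16] o.o.oooooo...o.o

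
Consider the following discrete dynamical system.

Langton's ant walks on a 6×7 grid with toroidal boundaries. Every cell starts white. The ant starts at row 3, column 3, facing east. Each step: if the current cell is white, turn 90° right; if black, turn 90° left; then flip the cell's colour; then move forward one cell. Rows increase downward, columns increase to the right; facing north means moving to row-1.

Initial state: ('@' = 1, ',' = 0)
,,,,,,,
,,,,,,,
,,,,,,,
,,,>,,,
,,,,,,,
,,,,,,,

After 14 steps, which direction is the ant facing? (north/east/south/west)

west

[0] ,,,,,,,
,,,,,,,
,,,,,,,
,,,>,,,
,,,,,,,
,,,,,,,
[1] ,,,,,,,
,,,,,,,
,,,,,,,
,,,@,,,
,,,v,,,
,,,,,,,
[2] ,,,,,,,
,,,,,,,
,,,,,,,
,,,@,,,
,,<@,,,
,,,,,,,
[3] ,,,,,,,
,,,,,,,
,,,,,,,
,,^@,,,
,,@@,,,
,,,,,,,
[4] ,,,,,,,
,,,,,,,
,,,,,,,
,,@>,,,
,,@@,,,
,,,,,,,
[5] ,,,,,,,
,,,,,,,
,,,^,,,
,,@,,,,
,,@@,,,
,,,,,,,
[6] ,,,,,,,
,,,,,,,
,,,@>,,
,,@,,,,
,,@@,,,
,,,,,,,
[7] ,,,,,,,
,,,,,,,
,,,@@,,
,,@,v,,
,,@@,,,
,,,,,,,
[8] ,,,,,,,
,,,,,,,
,,,@@,,
,,@<@,,
,,@@,,,
,,,,,,,
[9] ,,,,,,,
,,,,,,,
,,,^@,,
,,@@@,,
,,@@,,,
,,,,,,,
[10] ,,,,,,,
,,,,,,,
,,<,@,,
,,@@@,,
,,@@,,,
,,,,,,,
[11] ,,,,,,,
,,^,,,,
,,@,@,,
,,@@@,,
,,@@,,,
,,,,,,,
[12] ,,,,,,,
,,@>,,,
,,@,@,,
,,@@@,,
,,@@,,,
,,,,,,,
[13] ,,,,,,,
,,@@,,,
,,@v@,,
,,@@@,,
,,@@,,,
,,,,,,,
[14] ,,,,,,,
,,@@,,,
,,<@@,,
,,@@@,,
,,@@,,,
,,,,,,,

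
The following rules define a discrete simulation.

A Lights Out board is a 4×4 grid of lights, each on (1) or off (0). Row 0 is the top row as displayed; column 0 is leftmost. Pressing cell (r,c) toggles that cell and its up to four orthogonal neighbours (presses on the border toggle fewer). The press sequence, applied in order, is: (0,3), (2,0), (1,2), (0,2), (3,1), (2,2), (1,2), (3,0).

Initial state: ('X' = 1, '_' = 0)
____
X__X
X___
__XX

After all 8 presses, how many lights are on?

[0] ____
X__X
X___
__XX
[1] __XX
X___
X___
__XX
[2] __XX
____
_X__
X_XX
[3] ___X
_XXX
_XX_
X_XX
[4] _XX_
_X_X
_XX_
X_XX
[5] _XX_
_X_X
__X_
_X_X
[6] _XX_
_XXX
_X_X
_XXX
[7] _X__
____
_XXX
_XXX
[8] _X__
____
XXXX
X_XX

8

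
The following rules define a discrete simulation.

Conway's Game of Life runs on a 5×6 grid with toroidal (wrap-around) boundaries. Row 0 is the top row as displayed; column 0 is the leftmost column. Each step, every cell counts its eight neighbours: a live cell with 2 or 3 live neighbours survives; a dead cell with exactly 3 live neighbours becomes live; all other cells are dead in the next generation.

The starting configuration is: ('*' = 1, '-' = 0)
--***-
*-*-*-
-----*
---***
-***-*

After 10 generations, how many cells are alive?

8

k=0  --***-
*-*-*-
-----*
---***
-***-*
k=1  *-----
-**-*-
*-----
---*-*
**---*
k=2  --*---
**---*
******
-*--**
-*--**
k=3  --*-*-
------
---*--
------
-*****
k=4  -**-**
---*--
------
------
-**-**
k=5  -*---*
--***-
------
------
-**-**
k=6  -*---*
--***-
---*--
------
-**-**
k=7  -*---*
--***-
--***-
--***-
-**-**
k=8  -*---*
-*---*
-*---*
------
-*---*
k=9  -**-**
-**-**
------
------
------
k=10  -**-**
-**-**
------
------
------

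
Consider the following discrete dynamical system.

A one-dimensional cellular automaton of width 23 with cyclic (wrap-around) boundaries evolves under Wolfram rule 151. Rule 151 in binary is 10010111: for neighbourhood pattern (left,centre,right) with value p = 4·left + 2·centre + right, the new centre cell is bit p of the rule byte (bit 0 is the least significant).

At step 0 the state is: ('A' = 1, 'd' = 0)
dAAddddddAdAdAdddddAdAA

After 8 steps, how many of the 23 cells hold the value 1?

step 0: dAAddddddAdAdAdddddAdAA
step 1: dddAAAAAAAdAdAAAAAAAddd
step 2: AAAdAAAAAddAddAAAAAdAAA
step 3: AAdddAAAdAAAAAdAAAdddAA
step 4: AdAAAdAdddAAAdddAdAAAdA
step 5: dddAddAAAAdAdAAAAddAddd
step 6: AAAAAAdAAddAddAAdAAAAAA
step 7: AAAAAddddAAAAAddddAAAAA
step 8: AAAAdAAAAdAAAdAAAAdAAAA

19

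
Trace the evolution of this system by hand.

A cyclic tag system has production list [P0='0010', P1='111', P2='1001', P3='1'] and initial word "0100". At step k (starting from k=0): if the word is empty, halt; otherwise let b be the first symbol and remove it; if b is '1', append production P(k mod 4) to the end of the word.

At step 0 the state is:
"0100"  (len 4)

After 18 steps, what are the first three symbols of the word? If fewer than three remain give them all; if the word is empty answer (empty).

t=0: "0100"  (len 4)
t=1: "100"  (len 3)
t=2: "00111"  (len 5)
t=3: "0111"  (len 4)
t=4: "111"  (len 3)
t=5: "110010"  (len 6)
t=6: "10010111"  (len 8)
t=7: "00101111001"  (len 11)
t=8: "0101111001"  (len 10)
t=9: "101111001"  (len 9)
t=10: "01111001111"  (len 11)
t=11: "1111001111"  (len 10)
t=12: "1110011111"  (len 10)
t=13: "1100111110010"  (len 13)
t=14: "100111110010111"  (len 15)
t=15: "001111100101111001"  (len 18)
t=16: "01111100101111001"  (len 17)
t=17: "1111100101111001"  (len 16)
t=18: "111100101111001111"  (len 18)

111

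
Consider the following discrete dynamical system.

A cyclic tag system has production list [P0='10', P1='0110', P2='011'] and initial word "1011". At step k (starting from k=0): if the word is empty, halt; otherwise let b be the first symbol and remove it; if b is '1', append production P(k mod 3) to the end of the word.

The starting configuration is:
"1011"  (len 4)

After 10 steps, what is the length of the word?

step 0: "1011"  (len 4)
step 1: "01110"  (len 5)
step 2: "1110"  (len 4)
step 3: "110011"  (len 6)
step 4: "1001110"  (len 7)
step 5: "0011100110"  (len 10)
step 6: "011100110"  (len 9)
step 7: "11100110"  (len 8)
step 8: "11001100110"  (len 11)
step 9: "1001100110011"  (len 13)
step 10: "00110011001110"  (len 14)

14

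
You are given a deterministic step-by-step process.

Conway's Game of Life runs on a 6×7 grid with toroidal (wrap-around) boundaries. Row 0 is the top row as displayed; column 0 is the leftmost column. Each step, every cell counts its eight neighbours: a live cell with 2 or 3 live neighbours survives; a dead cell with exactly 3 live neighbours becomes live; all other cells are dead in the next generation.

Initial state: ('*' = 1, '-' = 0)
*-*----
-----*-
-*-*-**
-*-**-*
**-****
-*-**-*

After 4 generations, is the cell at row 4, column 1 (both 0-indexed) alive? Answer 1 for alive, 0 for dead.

0

t=0: *-*----
-----*-
-*-*-**
-*-**-*
**-****
-*-**-*
t=1: *******
***-**-
---*--*
-*-----
-*-----
-------
t=2: -------
-------
---****
*-*----
-------
---****
t=3: ----**-
----**-
---****
---****
---****
----**-
t=4: ---*--*
-------
-------
*-*----
-------
-------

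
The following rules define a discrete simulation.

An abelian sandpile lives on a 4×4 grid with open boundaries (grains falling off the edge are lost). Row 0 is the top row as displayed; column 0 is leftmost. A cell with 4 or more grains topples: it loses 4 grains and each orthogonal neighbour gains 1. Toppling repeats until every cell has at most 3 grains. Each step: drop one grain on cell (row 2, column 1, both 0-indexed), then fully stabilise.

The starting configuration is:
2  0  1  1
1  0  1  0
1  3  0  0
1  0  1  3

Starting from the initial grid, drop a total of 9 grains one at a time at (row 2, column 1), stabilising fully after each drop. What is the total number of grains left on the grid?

t=0: 2  0  1  1
1  0  1  0
1  3  0  0
1  0  1  3
t=1: 2  0  1  1
1  1  1  0
2  0  1  0
1  1  1  3
t=2: 2  0  1  1
1  1  1  0
2  1  1  0
1  1  1  3
t=3: 2  0  1  1
1  1  1  0
2  2  1  0
1  1  1  3
t=4: 2  0  1  1
1  1  1  0
2  3  1  0
1  1  1  3
t=5: 2  0  1  1
1  2  1  0
3  0  2  0
1  2  1  3
t=6: 2  0  1  1
1  2  1  0
3  1  2  0
1  2  1  3
t=7: 2  0  1  1
1  2  1  0
3  2  2  0
1  2  1  3
t=8: 2  0  1  1
1  2  1  0
3  3  2  0
1  2  1  3
t=9: 2  0  1  1
2  3  1  0
0  1  3  0
2  3  1  3

23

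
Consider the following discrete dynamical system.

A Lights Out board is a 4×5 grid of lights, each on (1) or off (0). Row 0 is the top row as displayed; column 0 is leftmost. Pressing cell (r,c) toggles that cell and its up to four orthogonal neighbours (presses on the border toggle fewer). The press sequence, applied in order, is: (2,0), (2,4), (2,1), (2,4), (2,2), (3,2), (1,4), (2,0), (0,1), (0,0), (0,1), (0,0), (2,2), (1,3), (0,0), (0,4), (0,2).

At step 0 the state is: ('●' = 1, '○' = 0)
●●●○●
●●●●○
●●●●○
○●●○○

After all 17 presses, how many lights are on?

[0] ●●●○●
●●●●○
●●●●○
○●●○○
[1] ●●●○●
○●●●○
○○●●○
●●●○○
[2] ●●●○●
○●●●●
○○●○●
●●●○●
[3] ●●●○●
○○●●●
●●○○●
●○●○●
[4] ●●●○●
○○●●○
●●○●○
●○●○○
[5] ●●●○●
○○○●○
●○●○○
●○○○○
[6] ●●●○●
○○○●○
●○○○○
●●●●○
[7] ●●●○○
○○○○●
●○○○●
●●●●○
[8] ●●●○○
●○○○●
○●○○●
○●●●○
[9] ○○○○○
●●○○●
○●○○●
○●●●○
[10] ●●○○○
○●○○●
○●○○●
○●●●○
[11] ○○●○○
○○○○●
○●○○●
○●●●○
[12] ●●●○○
●○○○●
○●○○●
○●●●○
[13] ●●●○○
●○●○●
○○●●●
○●○●○
[14] ●●●●○
●○○●○
○○●○●
○●○●○
[15] ○○●●○
○○○●○
○○●○●
○●○●○
[16] ○○●○●
○○○●●
○○●○●
○●○●○
[17] ○●○●●
○○●●●
○○●○●
○●○●○

10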